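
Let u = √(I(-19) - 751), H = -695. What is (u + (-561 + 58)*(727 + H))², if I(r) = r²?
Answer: (-16096 + I*√390)² ≈ 2.5908e+8 - 6.357e+5*I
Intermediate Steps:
u = I*√390 (u = √((-19)² - 751) = √(361 - 751) = √(-390) = I*√390 ≈ 19.748*I)
(u + (-561 + 58)*(727 + H))² = (I*√390 + (-561 + 58)*(727 - 695))² = (I*√390 - 503*32)² = (I*√390 - 16096)² = (-16096 + I*√390)²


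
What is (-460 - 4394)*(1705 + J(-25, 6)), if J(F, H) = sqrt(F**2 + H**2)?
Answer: -8276070 - 4854*sqrt(661) ≈ -8.4009e+6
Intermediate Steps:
(-460 - 4394)*(1705 + J(-25, 6)) = (-460 - 4394)*(1705 + sqrt((-25)**2 + 6**2)) = -4854*(1705 + sqrt(625 + 36)) = -4854*(1705 + sqrt(661)) = -8276070 - 4854*sqrt(661)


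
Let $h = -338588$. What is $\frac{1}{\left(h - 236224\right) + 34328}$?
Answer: $- \frac{1}{540484} \approx -1.8502 \cdot 10^{-6}$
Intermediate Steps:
$\frac{1}{\left(h - 236224\right) + 34328} = \frac{1}{\left(-338588 - 236224\right) + 34328} = \frac{1}{-574812 + 34328} = \frac{1}{-540484} = - \frac{1}{540484}$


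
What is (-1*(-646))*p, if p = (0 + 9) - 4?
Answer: 3230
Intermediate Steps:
p = 5 (p = 9 - 4 = 5)
(-1*(-646))*p = -1*(-646)*5 = 646*5 = 3230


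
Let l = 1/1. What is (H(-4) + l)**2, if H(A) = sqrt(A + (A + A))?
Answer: -11 + 4*I*sqrt(3) ≈ -11.0 + 6.9282*I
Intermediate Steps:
l = 1
H(A) = sqrt(3)*sqrt(A) (H(A) = sqrt(A + 2*A) = sqrt(3*A) = sqrt(3)*sqrt(A))
(H(-4) + l)**2 = (sqrt(3)*sqrt(-4) + 1)**2 = (sqrt(3)*(2*I) + 1)**2 = (2*I*sqrt(3) + 1)**2 = (1 + 2*I*sqrt(3))**2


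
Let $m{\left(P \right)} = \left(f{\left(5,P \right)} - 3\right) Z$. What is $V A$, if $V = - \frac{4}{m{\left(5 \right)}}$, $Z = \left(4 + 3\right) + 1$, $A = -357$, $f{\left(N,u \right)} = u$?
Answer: $\frac{357}{4} \approx 89.25$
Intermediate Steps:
$Z = 8$ ($Z = 7 + 1 = 8$)
$m{\left(P \right)} = -24 + 8 P$ ($m{\left(P \right)} = \left(P - 3\right) 8 = \left(-3 + P\right) 8 = -24 + 8 P$)
$V = - \frac{1}{4}$ ($V = - \frac{4}{-24 + 8 \cdot 5} = - \frac{4}{-24 + 40} = - \frac{4}{16} = \left(-4\right) \frac{1}{16} = - \frac{1}{4} \approx -0.25$)
$V A = \left(- \frac{1}{4}\right) \left(-357\right) = \frac{357}{4}$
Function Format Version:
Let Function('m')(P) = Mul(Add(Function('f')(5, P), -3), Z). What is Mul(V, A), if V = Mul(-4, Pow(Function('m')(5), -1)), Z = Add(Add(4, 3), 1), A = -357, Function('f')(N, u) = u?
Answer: Rational(357, 4) ≈ 89.250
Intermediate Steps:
Z = 8 (Z = Add(7, 1) = 8)
Function('m')(P) = Add(-24, Mul(8, P)) (Function('m')(P) = Mul(Add(P, -3), 8) = Mul(Add(-3, P), 8) = Add(-24, Mul(8, P)))
V = Rational(-1, 4) (V = Mul(-4, Pow(Add(-24, Mul(8, 5)), -1)) = Mul(-4, Pow(Add(-24, 40), -1)) = Mul(-4, Pow(16, -1)) = Mul(-4, Rational(1, 16)) = Rational(-1, 4) ≈ -0.25000)
Mul(V, A) = Mul(Rational(-1, 4), -357) = Rational(357, 4)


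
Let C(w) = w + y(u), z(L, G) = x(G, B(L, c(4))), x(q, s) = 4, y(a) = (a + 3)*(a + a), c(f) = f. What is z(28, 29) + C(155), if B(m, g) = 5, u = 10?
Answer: 419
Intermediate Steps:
y(a) = 2*a*(3 + a) (y(a) = (3 + a)*(2*a) = 2*a*(3 + a))
z(L, G) = 4
C(w) = 260 + w (C(w) = w + 2*10*(3 + 10) = w + 2*10*13 = w + 260 = 260 + w)
z(28, 29) + C(155) = 4 + (260 + 155) = 4 + 415 = 419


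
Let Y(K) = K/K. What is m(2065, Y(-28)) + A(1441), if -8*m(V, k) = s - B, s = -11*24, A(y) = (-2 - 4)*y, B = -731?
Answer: -69635/8 ≈ -8704.4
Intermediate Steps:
A(y) = -6*y
s = -264
Y(K) = 1
m(V, k) = -467/8 (m(V, k) = -(-264 - 1*(-731))/8 = -(-264 + 731)/8 = -⅛*467 = -467/8)
m(2065, Y(-28)) + A(1441) = -467/8 - 6*1441 = -467/8 - 8646 = -69635/8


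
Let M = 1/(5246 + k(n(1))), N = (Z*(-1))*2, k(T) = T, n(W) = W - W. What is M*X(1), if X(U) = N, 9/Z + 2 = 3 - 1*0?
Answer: -9/2623 ≈ -0.0034312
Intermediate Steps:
n(W) = 0
Z = 9 (Z = 9/(-2 + (3 - 1*0)) = 9/(-2 + (3 + 0)) = 9/(-2 + 3) = 9/1 = 9*1 = 9)
N = -18 (N = (9*(-1))*2 = -9*2 = -18)
X(U) = -18
M = 1/5246 (M = 1/(5246 + 0) = 1/5246 ≈ 0.00019062)
M*X(1) = (1/5246)*(-18) = -9/2623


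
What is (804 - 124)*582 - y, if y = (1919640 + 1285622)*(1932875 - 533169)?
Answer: -4486424057212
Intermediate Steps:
y = 4486424452972 (y = 3205262*1399706 = 4486424452972)
(804 - 124)*582 - y = (804 - 124)*582 - 1*4486424452972 = 680*582 - 4486424452972 = 395760 - 4486424452972 = -4486424057212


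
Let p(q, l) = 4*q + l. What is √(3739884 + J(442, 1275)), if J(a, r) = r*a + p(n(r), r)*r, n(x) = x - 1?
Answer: √12426459 ≈ 3525.1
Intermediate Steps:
n(x) = -1 + x
p(q, l) = l + 4*q
J(a, r) = a*r + r*(-4 + 5*r) (J(a, r) = r*a + (r + 4*(-1 + r))*r = a*r + (r + (-4 + 4*r))*r = a*r + (-4 + 5*r)*r = a*r + r*(-4 + 5*r))
√(3739884 + J(442, 1275)) = √(3739884 + 1275*(-4 + 442 + 5*1275)) = √(3739884 + 1275*(-4 + 442 + 6375)) = √(3739884 + 1275*6813) = √(3739884 + 8686575) = √12426459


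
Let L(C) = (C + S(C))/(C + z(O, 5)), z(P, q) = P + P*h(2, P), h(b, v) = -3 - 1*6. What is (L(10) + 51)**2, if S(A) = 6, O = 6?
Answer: 923521/361 ≈ 2558.2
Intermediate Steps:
h(b, v) = -9 (h(b, v) = -3 - 6 = -9)
z(P, q) = -8*P (z(P, q) = P + P*(-9) = P - 9*P = -8*P)
L(C) = (6 + C)/(-48 + C) (L(C) = (C + 6)/(C - 8*6) = (6 + C)/(C - 48) = (6 + C)/(-48 + C))
(L(10) + 51)**2 = ((6 + 10)/(-48 + 10) + 51)**2 = (16/(-38) + 51)**2 = (-1/38*16 + 51)**2 = (-8/19 + 51)**2 = (961/19)**2 = 923521/361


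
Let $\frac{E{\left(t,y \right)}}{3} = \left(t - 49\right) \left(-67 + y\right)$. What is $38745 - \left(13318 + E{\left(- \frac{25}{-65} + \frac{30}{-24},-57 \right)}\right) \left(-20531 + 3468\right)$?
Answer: $\frac{7069414514}{13} \approx 5.438 \cdot 10^{8}$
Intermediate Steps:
$E{\left(t,y \right)} = 3 \left(-67 + y\right) \left(-49 + t\right)$ ($E{\left(t,y \right)} = 3 \left(t - 49\right) \left(-67 + y\right) = 3 \left(-49 + t\right) \left(-67 + y\right) = 3 \left(-67 + y\right) \left(-49 + t\right)$)
$38745 - \left(13318 + E{\left(- \frac{25}{-65} + \frac{30}{-24},-57 \right)}\right) \left(-20531 + 3468\right) = 38745 - \left(13318 + \left(9849 - 201 \left(- \frac{25}{-65} + \frac{30}{-24}\right) - -8379 + 3 \left(- \frac{25}{-65} + \frac{30}{-24}\right) \left(-57\right)\right)\right) \left(-20531 + 3468\right) = 38745 - \left(13318 + \left(9849 - 201 \left(\left(-25\right) \left(- \frac{1}{65}\right) + 30 \left(- \frac{1}{24}\right)\right) + 8379 + 3 \left(\left(-25\right) \left(- \frac{1}{65}\right) + 30 \left(- \frac{1}{24}\right)\right) \left(-57\right)\right)\right) \left(-17063\right) = 38745 - \left(13318 + \left(9849 - 201 \left(\frac{5}{13} - \frac{5}{4}\right) + 8379 + 3 \left(\frac{5}{13} - \frac{5}{4}\right) \left(-57\right)\right)\right) \left(-17063\right) = 38745 - \left(13318 + \left(9849 - - \frac{9045}{52} + 8379 + 3 \left(- \frac{45}{52}\right) \left(-57\right)\right)\right) \left(-17063\right) = 38745 - \left(13318 + \left(9849 + \frac{9045}{52} + 8379 + \frac{7695}{52}\right)\right) \left(-17063\right) = 38745 - \left(13318 + \frac{241149}{13}\right) \left(-17063\right) = 38745 - \frac{414283}{13} \left(-17063\right) = 38745 - - \frac{7068910829}{13} = 38745 + \frac{7068910829}{13} = \frac{7069414514}{13}$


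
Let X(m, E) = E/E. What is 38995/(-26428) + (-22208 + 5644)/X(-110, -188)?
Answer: -437792387/26428 ≈ -16565.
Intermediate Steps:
X(m, E) = 1
38995/(-26428) + (-22208 + 5644)/X(-110, -188) = 38995/(-26428) + (-22208 + 5644)/1 = 38995*(-1/26428) - 16564*1 = -38995/26428 - 16564 = -437792387/26428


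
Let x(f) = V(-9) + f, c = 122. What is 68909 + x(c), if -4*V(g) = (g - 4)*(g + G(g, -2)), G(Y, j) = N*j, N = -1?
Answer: 276033/4 ≈ 69008.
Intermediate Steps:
G(Y, j) = -j
V(g) = -(-4 + g)*(2 + g)/4 (V(g) = -(g - 4)*(g - 1*(-2))/4 = -(-4 + g)*(g + 2)/4 = -(-4 + g)*(2 + g)/4)
x(f) = -91/4 + f (x(f) = (2 + (½)*(-9) - ¼*(-9)²) + f = (2 - 9/2 - ¼*81) + f = (2 - 9/2 - 81/4) + f = -91/4 + f)
68909 + x(c) = 68909 + (-91/4 + 122) = 68909 + 397/4 = 276033/4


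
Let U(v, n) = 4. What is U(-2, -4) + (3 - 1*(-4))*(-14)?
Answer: -94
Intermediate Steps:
U(-2, -4) + (3 - 1*(-4))*(-14) = 4 + (3 - 1*(-4))*(-14) = 4 + (3 + 4)*(-14) = 4 + 7*(-14) = 4 - 98 = -94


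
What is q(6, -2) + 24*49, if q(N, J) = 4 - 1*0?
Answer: 1180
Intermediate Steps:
q(N, J) = 4 (q(N, J) = 4 + 0 = 4)
q(6, -2) + 24*49 = 4 + 24*49 = 4 + 1176 = 1180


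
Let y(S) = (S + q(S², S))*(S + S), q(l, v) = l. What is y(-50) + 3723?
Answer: -241277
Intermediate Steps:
y(S) = 2*S*(S + S²) (y(S) = (S + S²)*(S + S) = (S + S²)*(2*S) = 2*S*(S + S²))
y(-50) + 3723 = 2*(-50)²*(1 - 50) + 3723 = 2*2500*(-49) + 3723 = -245000 + 3723 = -241277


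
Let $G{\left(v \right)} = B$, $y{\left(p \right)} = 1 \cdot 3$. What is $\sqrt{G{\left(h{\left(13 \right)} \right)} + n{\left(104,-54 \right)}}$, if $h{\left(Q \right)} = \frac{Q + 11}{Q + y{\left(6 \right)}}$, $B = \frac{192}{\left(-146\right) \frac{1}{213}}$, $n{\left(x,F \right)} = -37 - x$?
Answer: $\frac{i \sqrt{2244093}}{73} \approx 20.521 i$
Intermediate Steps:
$y{\left(p \right)} = 3$
$B = - \frac{20448}{73}$ ($B = \frac{192}{\left(-146\right) \frac{1}{213}} = \frac{192}{- \frac{146}{213}} = 192 \left(- \frac{213}{146}\right) = - \frac{20448}{73} \approx -280.11$)
$h{\left(Q \right)} = \frac{11 + Q}{3 + Q}$ ($h{\left(Q \right)} = \frac{Q + 11}{Q + 3} = \frac{11 + Q}{3 + Q}$)
$G{\left(v \right)} = - \frac{20448}{73}$
$\sqrt{G{\left(h{\left(13 \right)} \right)} + n{\left(104,-54 \right)}} = \sqrt{- \frac{20448}{73} - 141} = \sqrt{- \frac{30741}{73}} = \frac{i \sqrt{2244093}}{73}$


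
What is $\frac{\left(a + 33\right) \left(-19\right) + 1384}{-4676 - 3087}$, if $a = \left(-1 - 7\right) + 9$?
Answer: $- \frac{738}{7763} \approx -0.095066$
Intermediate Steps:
$a = 1$ ($a = -8 + 9 = 1$)
$\frac{\left(a + 33\right) \left(-19\right) + 1384}{-4676 - 3087} = \frac{\left(1 + 33\right) \left(-19\right) + 1384}{-4676 - 3087} = \frac{34 \left(-19\right) + 1384}{-7763} = \left(-646 + 1384\right) \left(- \frac{1}{7763}\right) = 738 \left(- \frac{1}{7763}\right) = - \frac{738}{7763}$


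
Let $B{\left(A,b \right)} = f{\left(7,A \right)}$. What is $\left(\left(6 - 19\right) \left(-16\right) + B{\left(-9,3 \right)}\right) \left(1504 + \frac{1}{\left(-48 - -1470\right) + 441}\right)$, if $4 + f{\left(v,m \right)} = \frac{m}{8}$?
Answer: $\frac{1515856573}{4968} \approx 3.0512 \cdot 10^{5}$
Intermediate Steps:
$f{\left(v,m \right)} = -4 + \frac{m}{8}$
$B{\left(A,b \right)} = -4 + \frac{A}{8}$
$\left(\left(6 - 19\right) \left(-16\right) + B{\left(-9,3 \right)}\right) \left(1504 + \frac{1}{\left(-48 - -1470\right) + 441}\right) = \left(\left(6 - 19\right) \left(-16\right) + \left(-4 + \frac{1}{8} \left(-9\right)\right)\right) \left(1504 + \frac{1}{\left(-48 - -1470\right) + 441}\right) = \left(\left(-13\right) \left(-16\right) - \frac{41}{8}\right) \left(1504 + \frac{1}{\left(-48 + 1470\right) + 441}\right) = \left(208 - \frac{41}{8}\right) \left(1504 + \frac{1}{1422 + 441}\right) = \frac{1623 \left(1504 + \frac{1}{1863}\right)}{8} = \frac{1623}{8} \cdot \frac{2801953}{1863} = \frac{1515856573}{4968}$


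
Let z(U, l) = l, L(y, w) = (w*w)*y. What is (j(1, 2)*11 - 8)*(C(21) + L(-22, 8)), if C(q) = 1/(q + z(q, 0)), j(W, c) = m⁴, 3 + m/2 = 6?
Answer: -421270616/21 ≈ -2.0061e+7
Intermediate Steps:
m = 6 (m = -6 + 2*6 = -6 + 12 = 6)
L(y, w) = y*w² (L(y, w) = w²*y = y*w²)
j(W, c) = 1296 (j(W, c) = 6⁴ = 1296)
C(q) = 1/q (C(q) = 1/(q + 0) = 1/q)
(j(1, 2)*11 - 8)*(C(21) + L(-22, 8)) = (1296*11 - 8)*(1/21 - 22*8²) = (14256 - 8)*(1/21 - 22*64) = 14248*(1/21 - 1408) = 14248*(-29567/21) = -421270616/21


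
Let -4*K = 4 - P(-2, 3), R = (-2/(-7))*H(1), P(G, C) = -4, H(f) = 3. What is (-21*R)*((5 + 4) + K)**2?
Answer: -882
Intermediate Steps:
R = 6/7 (R = -2/(-7)*3 = -2*(-1/7)*3 = (2/7)*3 = 6/7 ≈ 0.85714)
K = -2 (K = -(4 - 1*(-4))/4 = -(4 + 4)/4 = -1/4*8 = -2)
(-21*R)*((5 + 4) + K)**2 = (-21*6/7)*((5 + 4) - 2)**2 = -18*(9 - 2)**2 = -18*7**2 = -18*49 = -882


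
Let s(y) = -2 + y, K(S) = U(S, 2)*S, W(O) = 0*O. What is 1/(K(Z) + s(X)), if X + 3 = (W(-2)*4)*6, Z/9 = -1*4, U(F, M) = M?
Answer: -1/77 ≈ -0.012987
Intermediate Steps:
W(O) = 0
Z = -36 (Z = 9*(-1*4) = 9*(-4) = -36)
K(S) = 2*S
X = -3 (X = -3 + (0*4)*6 = -3 + 0*6 = -3 + 0 = -3)
1/(K(Z) + s(X)) = 1/(2*(-36) + (-2 - 3)) = 1/(-72 - 5) = 1/(-77) = -1/77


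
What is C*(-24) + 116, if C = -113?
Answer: 2828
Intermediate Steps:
C*(-24) + 116 = -113*(-24) + 116 = 2712 + 116 = 2828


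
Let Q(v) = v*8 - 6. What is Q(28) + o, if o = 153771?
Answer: 153989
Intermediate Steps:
Q(v) = -6 + 8*v (Q(v) = 8*v - 6 = -6 + 8*v)
Q(28) + o = (-6 + 8*28) + 153771 = (-6 + 224) + 153771 = 218 + 153771 = 153989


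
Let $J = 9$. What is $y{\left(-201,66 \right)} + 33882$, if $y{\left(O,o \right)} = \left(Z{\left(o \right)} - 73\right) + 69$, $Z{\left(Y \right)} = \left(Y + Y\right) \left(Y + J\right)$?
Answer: $43778$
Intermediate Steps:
$Z{\left(Y \right)} = 2 Y \left(9 + Y\right)$ ($Z{\left(Y \right)} = \left(Y + Y\right) \left(Y + 9\right) = 2 Y \left(9 + Y\right)$)
$y{\left(O,o \right)} = -4 + 2 o \left(9 + o\right)$ ($y{\left(O,o \right)} = \left(2 o \left(9 + o\right) - 73\right) + 69 = \left(-73 + 2 o \left(9 + o\right)\right) + 69 = -4 + 2 o \left(9 + o\right)$)
$y{\left(-201,66 \right)} + 33882 = \left(-4 + 2 \cdot 66 \left(9 + 66\right)\right) + 33882 = \left(-4 + 2 \cdot 66 \cdot 75\right) + 33882 = \left(-4 + 9900\right) + 33882 = 9896 + 33882 = 43778$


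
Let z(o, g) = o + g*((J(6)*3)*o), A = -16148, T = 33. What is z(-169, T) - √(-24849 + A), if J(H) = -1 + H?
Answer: -83824 - I*√40997 ≈ -83824.0 - 202.48*I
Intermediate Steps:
z(o, g) = o + 15*g*o (z(o, g) = o + g*(((-1 + 6)*3)*o) = o + g*((5*3)*o) = o + g*(15*o) = o + 15*g*o)
z(-169, T) - √(-24849 + A) = -169*(1 + 15*33) - √(-24849 - 16148) = -169*(1 + 495) - √(-40997) = -169*496 - I*√40997 = -83824 - I*√40997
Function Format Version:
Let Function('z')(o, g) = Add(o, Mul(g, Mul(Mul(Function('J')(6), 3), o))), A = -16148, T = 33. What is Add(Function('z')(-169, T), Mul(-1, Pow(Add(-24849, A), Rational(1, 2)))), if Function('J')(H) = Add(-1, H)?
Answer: Add(-83824, Mul(-1, I, Pow(40997, Rational(1, 2)))) ≈ Add(-83824., Mul(-202.48, I))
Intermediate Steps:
Function('z')(o, g) = Add(o, Mul(15, g, o)) (Function('z')(o, g) = Add(o, Mul(g, Mul(Mul(Add(-1, 6), 3), o))) = Add(o, Mul(g, Mul(Mul(5, 3), o))) = Add(o, Mul(g, Mul(15, o))) = Add(o, Mul(15, g, o)))
Add(Function('z')(-169, T), Mul(-1, Pow(Add(-24849, A), Rational(1, 2)))) = Add(Mul(-169, Add(1, Mul(15, 33))), Mul(-1, Pow(Add(-24849, -16148), Rational(1, 2)))) = Add(Mul(-169, Add(1, 495)), Mul(-1, Pow(-40997, Rational(1, 2)))) = Add(Mul(-169, 496), Mul(-1, Mul(I, Pow(40997, Rational(1, 2))))) = Add(-83824, Mul(-1, I, Pow(40997, Rational(1, 2))))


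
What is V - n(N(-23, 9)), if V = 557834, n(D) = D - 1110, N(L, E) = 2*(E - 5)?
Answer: 558936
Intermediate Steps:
N(L, E) = -10 + 2*E (N(L, E) = 2*(-5 + E) = -10 + 2*E)
n(D) = -1110 + D
V - n(N(-23, 9)) = 557834 - (-1110 + (-10 + 2*9)) = 557834 - (-1110 + (-10 + 18)) = 557834 - (-1110 + 8) = 557834 - 1*(-1102) = 557834 + 1102 = 558936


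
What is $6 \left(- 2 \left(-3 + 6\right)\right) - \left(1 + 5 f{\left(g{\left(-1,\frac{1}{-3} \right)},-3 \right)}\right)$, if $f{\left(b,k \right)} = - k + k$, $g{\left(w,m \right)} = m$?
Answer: $-37$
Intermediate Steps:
$f{\left(b,k \right)} = 0$
$6 \left(- 2 \left(-3 + 6\right)\right) - \left(1 + 5 f{\left(g{\left(-1,\frac{1}{-3} \right)},-3 \right)}\right) = 6 \left(- 2 \left(-3 + 6\right)\right) - 1 = 6 \left(\left(-2\right) 3\right) + \left(-1 + 0\right) = 6 \left(-6\right) - 1 = -36 - 1 = -37$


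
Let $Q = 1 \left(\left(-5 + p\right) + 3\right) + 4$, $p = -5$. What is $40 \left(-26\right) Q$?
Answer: $3120$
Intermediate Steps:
$Q = -3$ ($Q = 1 \left(\left(-5 - 5\right) + 3\right) + 4 = 1 \left(-10 + 3\right) + 4 = 1 \left(-7\right) + 4 = -7 + 4 = -3$)
$40 \left(-26\right) Q = 40 \left(-26\right) \left(-3\right) = \left(-1040\right) \left(-3\right) = 3120$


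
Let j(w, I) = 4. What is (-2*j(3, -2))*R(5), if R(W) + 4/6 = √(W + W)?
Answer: 16/3 - 8*√10 ≈ -19.965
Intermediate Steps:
R(W) = -⅔ + √2*√W (R(W) = -⅔ + √(W + W) = -⅔ + √(2*W) = -⅔ + √2*√W)
(-2*j(3, -2))*R(5) = (-2*4)*(-⅔ + √2*√5) = -8*(-⅔ + √10) = 16/3 - 8*√10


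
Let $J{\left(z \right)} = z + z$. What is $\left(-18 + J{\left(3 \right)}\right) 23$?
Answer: $-276$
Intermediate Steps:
$J{\left(z \right)} = 2 z$
$\left(-18 + J{\left(3 \right)}\right) 23 = \left(-18 + 2 \cdot 3\right) 23 = \left(-18 + 6\right) 23 = \left(-12\right) 23 = -276$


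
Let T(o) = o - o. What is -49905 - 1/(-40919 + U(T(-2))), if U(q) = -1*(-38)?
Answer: -2040166304/40881 ≈ -49905.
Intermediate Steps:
T(o) = 0
U(q) = 38
-49905 - 1/(-40919 + U(T(-2))) = -49905 - 1/(-40919 + 38) = -49905 - 1/(-40881) = -49905 - 1*(-1/40881) = -49905 + 1/40881 = -2040166304/40881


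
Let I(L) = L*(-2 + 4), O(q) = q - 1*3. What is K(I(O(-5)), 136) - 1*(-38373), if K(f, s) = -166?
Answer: 38207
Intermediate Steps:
O(q) = -3 + q (O(q) = q - 3 = -3 + q)
I(L) = 2*L (I(L) = L*2 = 2*L)
K(I(O(-5)), 136) - 1*(-38373) = -166 - 1*(-38373) = -166 + 38373 = 38207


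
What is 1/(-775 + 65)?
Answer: -1/710 ≈ -0.0014085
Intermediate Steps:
1/(-775 + 65) = 1/(-710) = -1/710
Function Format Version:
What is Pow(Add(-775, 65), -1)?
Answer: Rational(-1, 710) ≈ -0.0014085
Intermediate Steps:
Pow(Add(-775, 65), -1) = Pow(-710, -1) = Rational(-1, 710)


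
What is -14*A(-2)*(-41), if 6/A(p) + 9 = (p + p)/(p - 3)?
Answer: -420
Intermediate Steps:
A(p) = 6/(-9 + 2*p/(-3 + p)) (A(p) = 6/(-9 + (p + p)/(p - 3)) = 6/(-9 + (2*p)/(-3 + p)) = 6/(-9 + 2*p/(-3 + p)))
-14*A(-2)*(-41) = -84*(3 - 1*(-2))/(-27 + 7*(-2))*(-41) = -84*(3 + 2)/(-27 - 14)*(-41) = -84*5/(-41)*(-41) = -84*(-1)*5/41*(-41) = -14*(-30/41)*(-41) = (420/41)*(-41) = -420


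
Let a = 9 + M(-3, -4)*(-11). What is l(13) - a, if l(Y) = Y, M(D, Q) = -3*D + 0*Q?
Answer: 103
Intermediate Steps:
M(D, Q) = -3*D (M(D, Q) = -3*D + 0 = -3*D)
a = -90 (a = 9 - 3*(-3)*(-11) = 9 + 9*(-11) = 9 - 99 = -90)
l(13) - a = 13 - 1*(-90) = 13 + 90 = 103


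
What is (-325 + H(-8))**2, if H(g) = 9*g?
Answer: 157609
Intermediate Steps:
(-325 + H(-8))**2 = (-325 + 9*(-8))**2 = (-325 - 72)**2 = (-397)**2 = 157609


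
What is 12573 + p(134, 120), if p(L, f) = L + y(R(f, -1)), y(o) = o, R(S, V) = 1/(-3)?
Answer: 38120/3 ≈ 12707.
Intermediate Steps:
R(S, V) = -⅓
p(L, f) = -⅓ + L (p(L, f) = L - ⅓ = -⅓ + L)
12573 + p(134, 120) = 12573 + (-⅓ + 134) = 12573 + 401/3 = 38120/3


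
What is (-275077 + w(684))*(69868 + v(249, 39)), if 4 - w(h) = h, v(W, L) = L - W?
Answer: -19208681106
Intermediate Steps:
w(h) = 4 - h
(-275077 + w(684))*(69868 + v(249, 39)) = (-275077 + (4 - 1*684))*(69868 + (39 - 1*249)) = (-275077 + (4 - 684))*(69868 + (39 - 249)) = (-275077 - 680)*(69868 - 210) = -275757*69658 = -19208681106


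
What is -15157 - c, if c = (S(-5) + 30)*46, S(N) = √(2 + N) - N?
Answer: -16767 - 46*I*√3 ≈ -16767.0 - 79.674*I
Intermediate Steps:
c = 1610 + 46*I*√3 (c = ((√(2 - 5) - 1*(-5)) + 30)*46 = ((√(-3) + 5) + 30)*46 = ((I*√3 + 5) + 30)*46 = ((5 + I*√3) + 30)*46 = (35 + I*√3)*46 = 1610 + 46*I*√3 ≈ 1610.0 + 79.674*I)
-15157 - c = -15157 - (1610 + 46*I*√3) = -15157 + (-1610 - 46*I*√3) = -16767 - 46*I*√3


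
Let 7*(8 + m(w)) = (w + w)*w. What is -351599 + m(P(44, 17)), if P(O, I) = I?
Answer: -2460671/7 ≈ -3.5152e+5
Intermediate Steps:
m(w) = -8 + 2*w²/7 (m(w) = -8 + ((w + w)*w)/7 = -8 + ((2*w)*w)/7 = -8 + (2*w²)/7 = -8 + 2*w²/7)
-351599 + m(P(44, 17)) = -351599 + (-8 + (2/7)*17²) = -351599 + (-8 + (2/7)*289) = -351599 + (-8 + 578/7) = -351599 + 522/7 = -2460671/7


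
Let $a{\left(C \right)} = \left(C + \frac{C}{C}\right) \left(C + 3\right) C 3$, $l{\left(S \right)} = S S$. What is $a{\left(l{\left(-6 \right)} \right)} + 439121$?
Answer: $594965$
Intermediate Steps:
$l{\left(S \right)} = S^{2}$
$a{\left(C \right)} = 3 C \left(1 + C\right) \left(3 + C\right)$ ($a{\left(C \right)} = \left(C + 1\right) \left(3 + C\right) C 3 = \left(1 + C\right) \left(3 + C\right) C 3 = C \left(1 + C\right) \left(3 + C\right) 3 = 3 C \left(1 + C\right) \left(3 + C\right)$)
$a{\left(l{\left(-6 \right)} \right)} + 439121 = 3 \left(-6\right)^{2} \left(3 + \left(\left(-6\right)^{2}\right)^{2} + 4 \left(-6\right)^{2}\right) + 439121 = 3 \cdot 36 \left(3 + 36^{2} + 4 \cdot 36\right) + 439121 = 3 \cdot 36 \left(3 + 1296 + 144\right) + 439121 = 3 \cdot 36 \cdot 1443 + 439121 = 155844 + 439121 = 594965$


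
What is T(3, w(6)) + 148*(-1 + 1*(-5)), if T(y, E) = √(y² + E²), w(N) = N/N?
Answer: -888 + √10 ≈ -884.84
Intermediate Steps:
w(N) = 1
T(y, E) = √(E² + y²)
T(3, w(6)) + 148*(-1 + 1*(-5)) = √(1² + 3²) + 148*(-1 + 1*(-5)) = √(1 + 9) + 148*(-1 - 5) = √10 + 148*(-6) = √10 - 888 = -888 + √10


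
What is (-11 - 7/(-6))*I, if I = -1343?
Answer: 79237/6 ≈ 13206.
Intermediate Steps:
(-11 - 7/(-6))*I = (-11 - 7/(-6))*(-1343) = (-11 - 7*(-1)/6)*(-1343) = (-11 - 1*(-7/6))*(-1343) = (-11 + 7/6)*(-1343) = -59/6*(-1343) = 79237/6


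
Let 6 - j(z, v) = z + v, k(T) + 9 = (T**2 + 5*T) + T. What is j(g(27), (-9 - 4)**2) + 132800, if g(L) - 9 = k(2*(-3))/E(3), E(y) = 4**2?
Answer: 2122057/16 ≈ 1.3263e+5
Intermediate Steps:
E(y) = 16
k(T) = -9 + T**2 + 6*T (k(T) = -9 + ((T**2 + 5*T) + T) = -9 + (T**2 + 6*T) = -9 + T**2 + 6*T)
g(L) = 135/16 (g(L) = 9 + (-9 + (2*(-3))**2 + 6*(2*(-3)))/16 = 9 + (-9 + (-6)**2 + 6*(-6))*(1/16) = 9 + (-9 + 36 - 36)*(1/16) = 9 - 9*1/16 = 9 - 9/16 = 135/16)
j(z, v) = 6 - v - z (j(z, v) = 6 - (z + v) = 6 - (v + z) = 6 + (-v - z) = 6 - v - z)
j(g(27), (-9 - 4)**2) + 132800 = (6 - (-9 - 4)**2 - 1*135/16) + 132800 = (6 - 1*(-13)**2 - 135/16) + 132800 = (6 - 1*169 - 135/16) + 132800 = (6 - 169 - 135/16) + 132800 = -2743/16 + 132800 = 2122057/16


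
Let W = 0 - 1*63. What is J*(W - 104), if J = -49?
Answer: 8183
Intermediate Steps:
W = -63 (W = 0 - 63 = -63)
J*(W - 104) = -49*(-63 - 104) = -49*(-167) = 8183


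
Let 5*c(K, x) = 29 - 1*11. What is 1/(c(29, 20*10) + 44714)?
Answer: 5/223588 ≈ 2.2363e-5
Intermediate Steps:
c(K, x) = 18/5 (c(K, x) = (29 - 1*11)/5 = (29 - 11)/5 = (⅕)*18 = 18/5)
1/(c(29, 20*10) + 44714) = 1/(18/5 + 44714) = 1/(223588/5) = 5/223588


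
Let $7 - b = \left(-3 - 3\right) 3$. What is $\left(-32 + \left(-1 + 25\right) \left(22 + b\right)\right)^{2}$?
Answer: $1201216$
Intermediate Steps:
$b = 25$ ($b = 7 - \left(-3 - 3\right) 3 = 7 - \left(-6\right) 3 = 7 - -18 = 7 + 18 = 25$)
$\left(-32 + \left(-1 + 25\right) \left(22 + b\right)\right)^{2} = \left(-32 + \left(-1 + 25\right) \left(22 + 25\right)\right)^{2} = \left(-32 + 24 \cdot 47\right)^{2} = \left(-32 + 1128\right)^{2} = 1096^{2} = 1201216$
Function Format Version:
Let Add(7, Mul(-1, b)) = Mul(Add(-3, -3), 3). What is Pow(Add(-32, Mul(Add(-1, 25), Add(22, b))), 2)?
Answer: 1201216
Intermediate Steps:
b = 25 (b = Add(7, Mul(-1, Mul(Add(-3, -3), 3))) = Add(7, Mul(-1, Mul(-6, 3))) = Add(7, Mul(-1, -18)) = Add(7, 18) = 25)
Pow(Add(-32, Mul(Add(-1, 25), Add(22, b))), 2) = Pow(Add(-32, Mul(Add(-1, 25), Add(22, 25))), 2) = Pow(Add(-32, Mul(24, 47)), 2) = Pow(Add(-32, 1128), 2) = Pow(1096, 2) = 1201216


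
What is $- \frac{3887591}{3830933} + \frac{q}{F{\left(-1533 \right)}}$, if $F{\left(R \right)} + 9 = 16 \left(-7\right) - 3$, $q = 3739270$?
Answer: $- \frac{7162687450097}{237517846} \approx -30156.0$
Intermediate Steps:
$F{\left(R \right)} = -124$ ($F{\left(R \right)} = -9 + \left(16 \left(-7\right) - 3\right) = -9 - 115 = -124$)
$- \frac{3887591}{3830933} + \frac{q}{F{\left(-1533 \right)}} = - \frac{3887591}{3830933} + \frac{3739270}{-124} = \left(-3887591\right) \frac{1}{3830933} + 3739270 \left(- \frac{1}{124}\right) = - \frac{3887591}{3830933} - \frac{1869635}{62} = - \frac{7162687450097}{237517846}$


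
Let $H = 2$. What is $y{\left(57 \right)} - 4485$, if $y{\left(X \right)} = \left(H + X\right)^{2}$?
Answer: $-1004$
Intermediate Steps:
$y{\left(X \right)} = \left(2 + X\right)^{2}$
$y{\left(57 \right)} - 4485 = \left(2 + 57\right)^{2} - 4485 = 59^{2} - 4485 = 3481 - 4485 = -1004$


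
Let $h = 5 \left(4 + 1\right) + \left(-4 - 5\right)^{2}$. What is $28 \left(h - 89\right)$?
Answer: $476$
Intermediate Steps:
$h = 106$ ($h = 5 \cdot 5 + \left(-9\right)^{2} = 25 + 81 = 106$)
$28 \left(h - 89\right) = 28 \left(106 - 89\right) = 28 \cdot 17 = 476$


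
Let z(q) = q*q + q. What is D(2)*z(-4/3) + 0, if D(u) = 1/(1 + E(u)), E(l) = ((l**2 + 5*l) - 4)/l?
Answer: 2/27 ≈ 0.074074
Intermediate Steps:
E(l) = (-4 + l**2 + 5*l)/l
z(q) = q + q**2 (z(q) = q**2 + q = q + q**2)
D(u) = 1/(6 + u - 4/u) (D(u) = 1/(1 + (5 + u - 4/u)) = 1/(6 + u - 4/u))
D(2)*z(-4/3) + 0 = (2/(-4 + 2 + 2*(5 + 2)))*((-4/3)*(1 - 4/3)) + 0 = (2/(-4 + 2 + 2*7))*((-4*1/3)*(1 - 4*1/3)) + 0 = (2/(-4 + 2 + 14))*(-4*(1 - 4/3)/3) + 0 = (2/12)*(-4/3*(-1/3)) + 0 = (2*(1/12))*(4/9) + 0 = (1/6)*(4/9) + 0 = 2/27 + 0 = 2/27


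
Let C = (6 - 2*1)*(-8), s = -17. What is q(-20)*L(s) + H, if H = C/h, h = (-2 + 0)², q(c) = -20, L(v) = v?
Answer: 332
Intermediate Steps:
C = -32 (C = (6 - 2)*(-8) = 4*(-8) = -32)
h = 4 (h = (-2)² = 4)
H = -8 (H = -32/4 = -32*¼ = -8)
q(-20)*L(s) + H = -20*(-17) - 8 = 340 - 8 = 332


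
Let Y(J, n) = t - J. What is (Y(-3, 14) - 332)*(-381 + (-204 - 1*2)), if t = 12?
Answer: 186079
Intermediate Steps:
Y(J, n) = 12 - J
(Y(-3, 14) - 332)*(-381 + (-204 - 1*2)) = ((12 - 1*(-3)) - 332)*(-381 + (-204 - 1*2)) = ((12 + 3) - 332)*(-381 + (-204 - 2)) = (15 - 332)*(-381 - 206) = -317*(-587) = 186079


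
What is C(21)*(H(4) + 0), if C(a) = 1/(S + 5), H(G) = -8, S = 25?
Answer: -4/15 ≈ -0.26667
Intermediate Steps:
C(a) = 1/30 (C(a) = 1/(25 + 5) = 1/30)
C(21)*(H(4) + 0) = (-8 + 0)/30 = (1/30)*(-8) = -4/15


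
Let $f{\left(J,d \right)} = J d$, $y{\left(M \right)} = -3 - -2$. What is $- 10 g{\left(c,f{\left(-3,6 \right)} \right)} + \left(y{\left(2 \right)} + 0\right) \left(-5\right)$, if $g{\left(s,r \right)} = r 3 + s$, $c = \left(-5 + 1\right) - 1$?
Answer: $595$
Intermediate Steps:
$y{\left(M \right)} = -1$ ($y{\left(M \right)} = -3 + 2 = -1$)
$c = -5$ ($c = -4 - 1 = -5$)
$g{\left(s,r \right)} = s + 3 r$ ($g{\left(s,r \right)} = 3 r + s = s + 3 r$)
$- 10 g{\left(c,f{\left(-3,6 \right)} \right)} + \left(y{\left(2 \right)} + 0\right) \left(-5\right) = - 10 \left(-5 + 3 \left(\left(-3\right) 6\right)\right) + \left(-1 + 0\right) \left(-5\right) = - 10 \left(-5 + 3 \left(-18\right)\right) - -5 = - 10 \left(-5 - 54\right) + 5 = \left(-10\right) \left(-59\right) + 5 = 590 + 5 = 595$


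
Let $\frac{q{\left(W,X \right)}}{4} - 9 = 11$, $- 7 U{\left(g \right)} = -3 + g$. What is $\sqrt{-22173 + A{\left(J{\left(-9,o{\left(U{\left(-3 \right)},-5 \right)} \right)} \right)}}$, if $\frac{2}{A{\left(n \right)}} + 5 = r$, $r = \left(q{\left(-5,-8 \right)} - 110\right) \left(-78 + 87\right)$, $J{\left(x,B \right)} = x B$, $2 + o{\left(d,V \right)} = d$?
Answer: $\frac{i \sqrt{67073347}}{55} \approx 148.91 i$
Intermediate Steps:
$U{\left(g \right)} = \frac{3}{7} - \frac{g}{7}$ ($U{\left(g \right)} = - \frac{-3 + g}{7} = \frac{3}{7} - \frac{g}{7}$)
$o{\left(d,V \right)} = -2 + d$
$q{\left(W,X \right)} = 80$ ($q{\left(W,X \right)} = 36 + 4 \cdot 11 = 36 + 44 = 80$)
$J{\left(x,B \right)} = B x$
$r = -270$ ($r = \left(80 - 110\right) \left(-78 + 87\right) = \left(-30\right) 9 = -270$)
$A{\left(n \right)} = - \frac{2}{275}$ ($A{\left(n \right)} = \frac{2}{-5 - 270} = \frac{2}{-275} = 2 \left(- \frac{1}{275}\right) = - \frac{2}{275}$)
$\sqrt{-22173 + A{\left(J{\left(-9,o{\left(U{\left(-3 \right)},-5 \right)} \right)} \right)}} = \sqrt{-22173 - \frac{2}{275}} = \sqrt{- \frac{6097577}{275}} = \frac{i \sqrt{67073347}}{55}$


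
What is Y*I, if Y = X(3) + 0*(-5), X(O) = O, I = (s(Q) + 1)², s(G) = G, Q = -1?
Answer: 0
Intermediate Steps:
I = 0 (I = (-1 + 1)² = 0² = 0)
Y = 3 (Y = 3 + 0*(-5) = 3 + 0 = 3)
Y*I = 3*0 = 0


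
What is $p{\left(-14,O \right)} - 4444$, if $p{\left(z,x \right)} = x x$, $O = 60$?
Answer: $-844$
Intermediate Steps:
$p{\left(z,x \right)} = x^{2}$
$p{\left(-14,O \right)} - 4444 = 60^{2} - 4444 = 3600 - 4444 = -844$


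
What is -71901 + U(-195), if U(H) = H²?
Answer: -33876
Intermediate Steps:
-71901 + U(-195) = -71901 + (-195)² = -71901 + 38025 = -33876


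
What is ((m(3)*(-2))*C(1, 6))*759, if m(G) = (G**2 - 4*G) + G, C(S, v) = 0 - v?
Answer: 0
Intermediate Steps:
C(S, v) = -v
m(G) = G**2 - 3*G
((m(3)*(-2))*C(1, 6))*759 = (((3*(-3 + 3))*(-2))*(-1*6))*759 = (((3*0)*(-2))*(-6))*759 = ((0*(-2))*(-6))*759 = (0*(-6))*759 = 0*759 = 0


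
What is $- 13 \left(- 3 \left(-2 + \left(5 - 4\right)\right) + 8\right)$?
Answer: $-143$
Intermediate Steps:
$- 13 \left(- 3 \left(-2 + \left(5 - 4\right)\right) + 8\right) = - 13 \left(- 3 \left(-2 + 1\right) + 8\right) = - 13 \left(\left(-3\right) \left(-1\right) + 8\right) = - 13 \left(3 + 8\right) = \left(-13\right) 11 = -143$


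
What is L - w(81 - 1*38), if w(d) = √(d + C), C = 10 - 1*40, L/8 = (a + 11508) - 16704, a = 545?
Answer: -37208 - √13 ≈ -37212.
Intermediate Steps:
L = -37208 (L = 8*((545 + 11508) - 16704) = 8*(12053 - 16704) = 8*(-4651) = -37208)
C = -30 (C = 10 - 40 = -30)
w(d) = √(-30 + d) (w(d) = √(d - 30) = √(-30 + d))
L - w(81 - 1*38) = -37208 - √(-30 + (81 - 1*38)) = -37208 - √(-30 + (81 - 38)) = -37208 - √(-30 + 43) = -37208 - √13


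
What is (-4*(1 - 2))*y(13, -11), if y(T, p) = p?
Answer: -44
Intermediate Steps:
(-4*(1 - 2))*y(13, -11) = -4*(1 - 2)*(-11) = -4*(-1)*(-11) = 4*(-11) = -44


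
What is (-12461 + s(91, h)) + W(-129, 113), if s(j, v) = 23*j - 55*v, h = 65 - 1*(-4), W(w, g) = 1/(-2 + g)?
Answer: -1572092/111 ≈ -14163.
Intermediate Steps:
h = 69 (h = 65 + 4 = 69)
s(j, v) = -55*v + 23*j
(-12461 + s(91, h)) + W(-129, 113) = (-12461 + (-55*69 + 23*91)) + 1/(-2 + 113) = (-12461 + (-3795 + 2093)) + 1/111 = (-12461 - 1702) + 1/111 = -14163 + 1/111 = -1572092/111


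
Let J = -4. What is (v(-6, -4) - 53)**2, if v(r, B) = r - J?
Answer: 3025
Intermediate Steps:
v(r, B) = 4 + r (v(r, B) = r - 1*(-4) = r + 4 = 4 + r)
(v(-6, -4) - 53)**2 = ((4 - 6) - 53)**2 = (-2 - 53)**2 = (-55)**2 = 3025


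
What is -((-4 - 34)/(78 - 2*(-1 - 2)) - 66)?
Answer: 2791/42 ≈ 66.452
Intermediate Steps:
-((-4 - 34)/(78 - 2*(-1 - 2)) - 66) = -(-38/(78 - 2*(-3)) - 66) = -(-38/(78 + 6) - 66) = -(-38/84 - 66) = -(-38*1/84 - 66) = -(-19/42 - 66) = -1*(-2791/42) = 2791/42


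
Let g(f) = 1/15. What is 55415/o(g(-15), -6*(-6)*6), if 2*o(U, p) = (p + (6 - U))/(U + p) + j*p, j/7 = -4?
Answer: -359200030/19598239 ≈ -18.328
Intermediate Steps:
j = -28 (j = 7*(-4) = -28)
g(f) = 1/15
o(U, p) = -14*p + (6 + p - U)/(2*(U + p)) (o(U, p) = ((p + (6 - U))/(U + p) - 28*p)/2 = ((6 + p - U)/(U + p) - 28*p)/2 = (-28*p + (6 + p - U)/(U + p))/2 = -14*p + (6 + p - U)/(2*(U + p)))
55415/o(g(-15), -6*(-6)*6) = 55415/(((6 - 6*(-6)*6 - 1*1/15 - 28*(-6*(-6)*6)² - 28*1/15*-6*(-6)*6)/(2*(1/15 - 6*(-6)*6)))) = 55415/(((6 + 36*6 - 1/15 - 28*(36*6)² - 28*1/15*36*6)/(2*(1/15 + 36*6)))) = 55415/(((6 + 216 - 1/15 - 28*216² - 28*1/15*216)/(2*(1/15 + 216)))) = 55415/(((6 + 216 - 1/15 - 28*46656 - 2016/5)/(2*(3241/15)))) = 55415/(((½)*(15/3241)*(6 + 216 - 1/15 - 1306368 - 2016/5))) = 55415/(((½)*(15/3241)*(-19598239/15))) = 55415/(-19598239/6482) = 55415*(-6482/19598239) = -359200030/19598239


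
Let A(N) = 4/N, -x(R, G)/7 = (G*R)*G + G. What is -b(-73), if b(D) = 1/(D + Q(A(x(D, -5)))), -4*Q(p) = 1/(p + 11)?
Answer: 281828/20579849 ≈ 0.013694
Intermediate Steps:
x(R, G) = -7*G - 7*R*G**2 (x(R, G) = -7*((G*R)*G + G) = -7*(R*G**2 + G) = -7*(G + R*G**2) = -7*G - 7*R*G**2)
Q(p) = -1/(4*(11 + p)) (Q(p) = -1/(4*(p + 11)) = -1/(4*(11 + p)))
b(D) = 1/(D - 1/(44 + 16/(35 - 175*D))) (b(D) = 1/(D - 1/(44 + 4*(4/((-7*(-5)*(1 - 5*D)))))) = 1/(D - 1/(44 + 4*(4/(35 - 175*D)))) = 1/(D - 1/(44 + 16/(35 - 175*D))))
-b(-73) = -4*(-389 + 1925*(-73))/(35 - 1731*(-73) + 7700*(-73)**2) = -4*(-389 - 140525)/(35 + 126363 + 7700*5329) = -4*(-140914)/(35 + 126363 + 41033300) = -4*(-140914)/41159698 = -1*(-281828/20579849) = 281828/20579849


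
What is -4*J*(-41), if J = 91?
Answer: 14924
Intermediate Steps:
-4*J*(-41) = -4*91*(-41) = -364*(-41) = 14924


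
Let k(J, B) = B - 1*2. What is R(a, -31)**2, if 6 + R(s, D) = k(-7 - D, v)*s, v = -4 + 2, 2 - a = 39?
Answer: 20164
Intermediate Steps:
a = -37 (a = 2 - 1*39 = 2 - 39 = -37)
v = -2
k(J, B) = -2 + B (k(J, B) = B - 2 = -2 + B)
R(s, D) = -6 - 4*s (R(s, D) = -6 + (-2 - 2)*s = -6 - 4*s)
R(a, -31)**2 = (-6 - 4*(-37))**2 = (-6 + 148)**2 = 142**2 = 20164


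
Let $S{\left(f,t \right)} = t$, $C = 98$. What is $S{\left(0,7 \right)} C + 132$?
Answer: $818$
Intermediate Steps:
$S{\left(0,7 \right)} C + 132 = 7 \cdot 98 + 132 = 686 + 132 = 818$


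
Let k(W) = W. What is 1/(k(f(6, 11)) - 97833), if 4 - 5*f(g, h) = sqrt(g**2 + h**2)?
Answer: -2445805/239278483764 + 5*sqrt(157)/239278483764 ≈ -1.0221e-5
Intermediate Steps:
f(g, h) = 4/5 - sqrt(g**2 + h**2)/5
1/(k(f(6, 11)) - 97833) = 1/((4/5 - sqrt(6**2 + 11**2)/5) - 97833) = 1/((4/5 - sqrt(36 + 121)/5) - 97833) = 1/((4/5 - sqrt(157)/5) - 97833) = 1/(-489161/5 - sqrt(157)/5)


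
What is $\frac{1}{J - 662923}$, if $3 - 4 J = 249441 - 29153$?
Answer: $- \frac{4}{2871977} \approx -1.3928 \cdot 10^{-6}$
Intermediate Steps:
$J = - \frac{220285}{4}$ ($J = \frac{3}{4} - \frac{249441 - 29153}{4} = \frac{3}{4} - 55072 = - \frac{220285}{4} \approx -55071.0$)
$\frac{1}{J - 662923} = \frac{1}{- \frac{220285}{4} - 662923} = \frac{1}{- \frac{2871977}{4}} = - \frac{4}{2871977}$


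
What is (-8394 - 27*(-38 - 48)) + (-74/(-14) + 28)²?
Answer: -243239/49 ≈ -4964.1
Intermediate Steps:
(-8394 - 27*(-38 - 48)) + (-74/(-14) + 28)² = (-8394 - 27*(-86)) + (-74*(-1/14) + 28)² = (-8394 + 2322) + (37/7 + 28)² = -6072 + (233/7)² = -6072 + 54289/49 = -243239/49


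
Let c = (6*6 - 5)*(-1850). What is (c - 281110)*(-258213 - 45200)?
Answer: 102693163980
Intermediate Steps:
c = -57350 (c = (36 - 5)*(-1850) = 31*(-1850) = -57350)
(c - 281110)*(-258213 - 45200) = (-57350 - 281110)*(-258213 - 45200) = -338460*(-303413) = 102693163980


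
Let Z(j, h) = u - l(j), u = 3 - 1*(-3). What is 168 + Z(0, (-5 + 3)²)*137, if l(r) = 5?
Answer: 305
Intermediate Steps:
u = 6 (u = 3 + 3 = 6)
Z(j, h) = 1 (Z(j, h) = 6 - 1*5 = 6 - 5 = 1)
168 + Z(0, (-5 + 3)²)*137 = 168 + 1*137 = 168 + 137 = 305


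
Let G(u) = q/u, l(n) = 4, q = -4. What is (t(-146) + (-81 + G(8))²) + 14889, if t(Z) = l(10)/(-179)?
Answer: 15416359/716 ≈ 21531.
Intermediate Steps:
G(u) = -4/u
t(Z) = -4/179 (t(Z) = 4/(-179) = 4*(-1/179) = -4/179)
(t(-146) + (-81 + G(8))²) + 14889 = (-4/179 + (-81 - 4/8)²) + 14889 = (-4/179 + (-81 - 4*⅛)²) + 14889 = (-4/179 + (-81 - ½)²) + 14889 = (-4/179 + (-163/2)²) + 14889 = (-4/179 + 26569/4) + 14889 = 4755835/716 + 14889 = 15416359/716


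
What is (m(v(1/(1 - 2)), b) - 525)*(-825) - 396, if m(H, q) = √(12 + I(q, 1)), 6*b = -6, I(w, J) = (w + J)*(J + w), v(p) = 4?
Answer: 432729 - 1650*√3 ≈ 4.2987e+5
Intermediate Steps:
I(w, J) = (J + w)² (I(w, J) = (J + w)*(J + w) = (J + w)²)
b = -1 (b = (⅙)*(-6) = -1)
m(H, q) = √(12 + (1 + q)²)
(m(v(1/(1 - 2)), b) - 525)*(-825) - 396 = (√(12 + (1 - 1)²) - 525)*(-825) - 396 = (√(12 + 0²) - 525)*(-825) - 396 = (√(12 + 0) - 525)*(-825) - 396 = (√12 - 525)*(-825) - 396 = (2*√3 - 525)*(-825) - 396 = (-525 + 2*√3)*(-825) - 396 = (433125 - 1650*√3) - 396 = 432729 - 1650*√3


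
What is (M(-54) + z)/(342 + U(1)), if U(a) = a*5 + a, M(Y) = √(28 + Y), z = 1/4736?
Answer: 1/1648128 + I*√26/348 ≈ 6.0675e-7 + 0.014652*I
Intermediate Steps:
z = 1/4736 ≈ 0.00021115
U(a) = 6*a (U(a) = 5*a + a = 6*a)
(M(-54) + z)/(342 + U(1)) = (√(28 - 54) + 1/4736)/(342 + 6*1) = (√(-26) + 1/4736)/(342 + 6) = (I*√26 + 1/4736)/348 = (1/4736 + I*√26)*(1/348) = 1/1648128 + I*√26/348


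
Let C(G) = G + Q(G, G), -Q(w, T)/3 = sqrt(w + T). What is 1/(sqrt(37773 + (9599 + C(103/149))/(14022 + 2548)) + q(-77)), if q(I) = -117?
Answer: -1/(117 - sqrt(46630161622/1234465 - 3*sqrt(30694)/2468930)) ≈ 0.012928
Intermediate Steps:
Q(w, T) = -3*sqrt(T + w) (Q(w, T) = -3*sqrt(w + T) = -3*sqrt(T + w))
C(G) = G - 3*sqrt(2)*sqrt(G) (C(G) = G - 3*sqrt(G + G) = G - 3*sqrt(2)*sqrt(G))
1/(sqrt(37773 + (9599 + C(103/149))/(14022 + 2548)) + q(-77)) = 1/(sqrt(37773 + (9599 + (103/149 - 3*sqrt(2)*sqrt(103/149)))/(14022 + 2548)) - 117) = 1/(sqrt(37773 + (9599 + (103*(1/149) - 3*sqrt(2)*sqrt(103*(1/149))))/16570) - 117) = 1/(sqrt(37773 + (9599 + (103/149 - 3*sqrt(2)*sqrt(103/149)))*(1/16570)) - 117) = 1/(sqrt(37773 + (9599 + (103/149 - 3*sqrt(2)*sqrt(15347)/149))*(1/16570)) - 117) = 1/(sqrt(37773 + (9599 + (103/149 - 3*sqrt(30694)/149))*(1/16570)) - 117) = 1/(sqrt(37773 + (1430354/149 - 3*sqrt(30694)/149)*(1/16570)) - 117) = 1/(sqrt(37773 + (715177/1234465 - 3*sqrt(30694)/2468930)) - 117) = 1/(sqrt(46630161622/1234465 - 3*sqrt(30694)/2468930) - 117) = 1/(-117 + sqrt(46630161622/1234465 - 3*sqrt(30694)/2468930))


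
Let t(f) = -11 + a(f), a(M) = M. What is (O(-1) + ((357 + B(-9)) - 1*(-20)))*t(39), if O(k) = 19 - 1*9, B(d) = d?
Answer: 10584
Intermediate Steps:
O(k) = 10 (O(k) = 19 - 9 = 10)
t(f) = -11 + f
(O(-1) + ((357 + B(-9)) - 1*(-20)))*t(39) = (10 + ((357 - 9) - 1*(-20)))*(-11 + 39) = (10 + (348 + 20))*28 = (10 + 368)*28 = 378*28 = 10584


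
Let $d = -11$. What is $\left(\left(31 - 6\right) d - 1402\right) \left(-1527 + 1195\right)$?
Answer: $556764$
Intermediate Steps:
$\left(\left(31 - 6\right) d - 1402\right) \left(-1527 + 1195\right) = \left(\left(31 - 6\right) \left(-11\right) - 1402\right) \left(-1527 + 1195\right) = \left(25 \left(-11\right) - 1402\right) \left(-332\right) = \left(-275 - 1402\right) \left(-332\right) = \left(-1677\right) \left(-332\right) = 556764$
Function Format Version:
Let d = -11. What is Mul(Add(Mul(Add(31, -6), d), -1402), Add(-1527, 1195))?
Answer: 556764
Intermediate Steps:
Mul(Add(Mul(Add(31, -6), d), -1402), Add(-1527, 1195)) = Mul(Add(Mul(Add(31, -6), -11), -1402), Add(-1527, 1195)) = Mul(Add(Mul(25, -11), -1402), -332) = Mul(Add(-275, -1402), -332) = Mul(-1677, -332) = 556764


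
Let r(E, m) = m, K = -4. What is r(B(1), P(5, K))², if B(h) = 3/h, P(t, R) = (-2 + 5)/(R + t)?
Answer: 9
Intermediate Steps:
P(t, R) = 3/(R + t)
r(B(1), P(5, K))² = (3/(-4 + 5))² = (3/1)² = (3*1)² = 3² = 9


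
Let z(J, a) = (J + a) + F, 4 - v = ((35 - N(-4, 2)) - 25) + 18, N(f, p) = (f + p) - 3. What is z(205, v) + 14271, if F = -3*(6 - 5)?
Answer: 14444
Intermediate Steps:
N(f, p) = -3 + f + p
F = -3 (F = -3*1 = -3)
v = -29 (v = 4 - (((35 - (-3 - 4 + 2)) - 25) + 18) = 4 - (((35 - 1*(-5)) - 25) + 18) = 4 - (((35 + 5) - 25) + 18) = 4 - ((40 - 25) + 18) = 4 - (15 + 18) = 4 - 1*33 = 4 - 33 = -29)
z(J, a) = -3 + J + a (z(J, a) = (J + a) - 3 = -3 + J + a)
z(205, v) + 14271 = (-3 + 205 - 29) + 14271 = 173 + 14271 = 14444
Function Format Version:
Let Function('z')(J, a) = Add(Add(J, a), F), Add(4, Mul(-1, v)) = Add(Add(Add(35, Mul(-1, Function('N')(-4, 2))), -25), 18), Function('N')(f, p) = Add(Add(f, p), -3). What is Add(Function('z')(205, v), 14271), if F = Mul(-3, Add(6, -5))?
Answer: 14444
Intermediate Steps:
Function('N')(f, p) = Add(-3, f, p)
F = -3 (F = Mul(-3, 1) = -3)
v = -29 (v = Add(4, Mul(-1, Add(Add(Add(35, Mul(-1, Add(-3, -4, 2))), -25), 18))) = Add(4, Mul(-1, Add(Add(Add(35, Mul(-1, -5)), -25), 18))) = Add(4, Mul(-1, Add(Add(Add(35, 5), -25), 18))) = Add(4, Mul(-1, Add(Add(40, -25), 18))) = Add(4, Mul(-1, Add(15, 18))) = Add(4, Mul(-1, 33)) = Add(4, -33) = -29)
Function('z')(J, a) = Add(-3, J, a) (Function('z')(J, a) = Add(Add(J, a), -3) = Add(-3, J, a))
Add(Function('z')(205, v), 14271) = Add(Add(-3, 205, -29), 14271) = Add(173, 14271) = 14444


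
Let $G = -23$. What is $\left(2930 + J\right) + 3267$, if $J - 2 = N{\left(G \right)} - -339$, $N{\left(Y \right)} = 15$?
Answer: $6553$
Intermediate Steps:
$J = 356$ ($J = 2 + \left(15 - -339\right) = 2 + \left(15 + 339\right) = 2 + 354 = 356$)
$\left(2930 + J\right) + 3267 = \left(2930 + 356\right) + 3267 = 3286 + 3267 = 6553$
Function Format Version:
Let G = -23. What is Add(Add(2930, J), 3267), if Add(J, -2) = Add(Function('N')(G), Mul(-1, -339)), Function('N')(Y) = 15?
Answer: 6553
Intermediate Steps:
J = 356 (J = Add(2, Add(15, Mul(-1, -339))) = Add(2, Add(15, 339)) = Add(2, 354) = 356)
Add(Add(2930, J), 3267) = Add(Add(2930, 356), 3267) = Add(3286, 3267) = 6553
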